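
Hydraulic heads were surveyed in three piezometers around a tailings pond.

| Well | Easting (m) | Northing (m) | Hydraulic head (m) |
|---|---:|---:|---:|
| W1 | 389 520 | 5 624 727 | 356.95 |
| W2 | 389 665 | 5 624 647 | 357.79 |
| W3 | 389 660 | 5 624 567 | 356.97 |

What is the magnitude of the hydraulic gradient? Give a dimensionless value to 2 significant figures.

Taking W1 as reference: W2−W1 = (145, -80, +0.84); W3−W1 = (140, -160, +0.02).
Solve a·Δx + b·Δy = Δh: det = 145·(-160) − 140·(-80) = -12000.
∂h/∂x = [(+0.84)·(-160) − (+0.02)·(-80)] / -12000 = +0.01107
∂h/∂y = [145·(+0.02) − 140·(+0.84)] / -12000 = +0.009558
|∇h| = √(0.01107² + 0.009558²) = 0.01463

0.015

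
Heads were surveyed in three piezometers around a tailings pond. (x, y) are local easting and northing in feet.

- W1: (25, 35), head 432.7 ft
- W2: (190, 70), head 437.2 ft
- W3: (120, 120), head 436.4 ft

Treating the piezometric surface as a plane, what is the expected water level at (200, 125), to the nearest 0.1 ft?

Taking W1 as reference: W2−W1 = (165, 35, +4.5); W3−W1 = (95, 85, +3.7).
Solve a·Δx + b·Δy = Δh: det = 165·85 − 95·35 = 10700.
∂h/∂x = [(+4.5)·85 − (+3.7)·35] / 10700 = +0.02364
∂h/∂y = [165·(+3.7) − 95·(+4.5)] / 10700 = +0.01710
h(200, 125) = 432.7 + (+0.02364)·(175) + (+0.01710)·(90) = 432.7 +4.138 +1.539 = 438.377 ft.

438.4 ft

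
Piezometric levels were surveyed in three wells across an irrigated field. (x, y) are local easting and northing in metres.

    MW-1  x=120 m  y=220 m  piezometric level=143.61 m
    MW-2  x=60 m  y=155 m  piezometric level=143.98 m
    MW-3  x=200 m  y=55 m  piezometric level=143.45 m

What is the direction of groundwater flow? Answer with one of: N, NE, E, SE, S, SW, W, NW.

E

Differences from MW-1: to MW-2 (Δx, Δy, Δh) = (-60, -65, +0.37); to MW-3 = (80, -165, -0.16).
Solve a·Δx + b·Δy = Δh: det = (-60)·(-165) − 80·(-65) = 15100.
∂h/∂x = [(+0.37)·(-165) − (-0.16)·(-65)] / 15100 = -0.004732
∂h/∂y = [(-60)·(-0.16) − 80·(+0.37)] / 15100 = -0.001325
Flow = −∇h = (+0.004732 east, +0.001325 north), which points east.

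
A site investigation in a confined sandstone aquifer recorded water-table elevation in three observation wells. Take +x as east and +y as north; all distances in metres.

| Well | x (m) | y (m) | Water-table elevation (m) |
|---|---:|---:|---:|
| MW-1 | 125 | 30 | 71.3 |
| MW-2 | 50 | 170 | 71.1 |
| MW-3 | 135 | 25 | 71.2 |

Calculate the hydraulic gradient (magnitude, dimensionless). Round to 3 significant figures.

Differences from MW-1: to MW-2 (Δx, Δy, Δh) = (-75, 140, -0.2); to MW-3 = (10, -5, -0.1).
Determinant of the coordinate differences = (-75)·(-5) − 10·140 = -1025.
∂h/∂x = [(-0.2)·(-5) − (-0.1)·140] / -1025 = -0.01463
∂h/∂y = [(-75)·(-0.1) − 10·(-0.2)] / -1025 = -0.009268
|∇h| = √(-0.01463² + -0.009268²) = 0.01732

0.0173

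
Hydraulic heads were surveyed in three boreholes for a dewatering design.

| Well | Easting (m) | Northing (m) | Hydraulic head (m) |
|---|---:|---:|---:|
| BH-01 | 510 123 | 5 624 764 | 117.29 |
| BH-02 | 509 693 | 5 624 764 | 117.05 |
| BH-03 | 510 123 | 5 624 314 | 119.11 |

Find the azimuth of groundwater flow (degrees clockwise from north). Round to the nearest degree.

∂h/∂x = (117.05 − 117.29) / (509693 − 510123) = +0.0005581
∂h/∂y = (119.11 − 117.29) / (5624314 − 5624764) = -0.004044
Flow direction (−∇h) has components (-0.0005581 E, +0.004044 N).
Azimuth = atan2(E, N) = atan2(-0.0005581, +0.004044) = 352.1° ≈ 352°.

352°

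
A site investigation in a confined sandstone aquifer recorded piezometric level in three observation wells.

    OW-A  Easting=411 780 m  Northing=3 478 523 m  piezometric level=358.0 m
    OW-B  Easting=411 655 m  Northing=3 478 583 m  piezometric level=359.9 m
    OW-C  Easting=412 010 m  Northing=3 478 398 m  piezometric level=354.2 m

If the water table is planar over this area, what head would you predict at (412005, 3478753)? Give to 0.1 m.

With h = a·x + b·y + c and OW-A as origin, the differences give:
  (-125)·a + 60·b = +1.9
  230·a + (-125)·b = -3.8
Eliminate b (×(-125) and ×60, subtract): 1825·a = -9.50 → a = ∂h/∂x = -0.005205
Back-substitute: b = ∂h/∂y = +0.02082.
h(412005, 3478753) = 358.0 + (-0.005205)·(225) + (+0.02082)·(230) = 358.0 -1.171 +4.789 = 361.618 m.

361.6 m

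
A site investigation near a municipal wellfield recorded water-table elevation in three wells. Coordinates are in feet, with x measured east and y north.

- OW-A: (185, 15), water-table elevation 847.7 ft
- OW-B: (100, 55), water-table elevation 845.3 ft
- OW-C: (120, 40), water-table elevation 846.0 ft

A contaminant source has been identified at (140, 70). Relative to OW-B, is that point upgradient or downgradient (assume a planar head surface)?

upgradient

Differences from OW-A: to OW-B (Δx, Δy, Δh) = (-85, 40, -2.4); to OW-C = (-65, 25, -1.7).
Solve a·Δx + b·Δy = Δh: det = (-85)·25 − (-65)·40 = 475.
∂h/∂x = [(-2.4)·25 − (-1.7)·40] / 475 = +0.01684
∂h/∂y = [(-85)·(-1.7) − (-65)·(-2.4)] / 475 = -0.02421
Head at (140, 70) = 847.7 + (+0.01684)·(-45) + (-0.02421)·(55) = 845.61 ft.
That is higher than the 845.3 ft at OW-B, so the point is upgradient.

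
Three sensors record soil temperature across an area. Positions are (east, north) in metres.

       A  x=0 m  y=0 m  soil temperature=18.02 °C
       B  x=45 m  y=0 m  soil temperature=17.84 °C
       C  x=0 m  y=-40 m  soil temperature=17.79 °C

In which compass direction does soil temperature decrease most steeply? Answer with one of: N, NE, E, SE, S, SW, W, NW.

∂T/∂x = (17.84 − 18.02) / (45 − 0) = -0.004000
∂T/∂y = (17.79 − 18.02) / (-40 − 0) = +0.005750
Steepest decrease is along −∇f = (+0.004000 E, -0.005750 N) → southeast.

SE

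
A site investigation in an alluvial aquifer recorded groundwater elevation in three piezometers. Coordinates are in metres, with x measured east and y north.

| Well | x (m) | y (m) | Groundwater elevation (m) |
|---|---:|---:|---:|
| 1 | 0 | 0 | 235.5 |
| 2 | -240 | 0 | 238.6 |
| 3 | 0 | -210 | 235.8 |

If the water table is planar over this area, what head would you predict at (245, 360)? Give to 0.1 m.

∂h/∂x = (238.6 − 235.5) / (-240 − 0) = -0.01292
∂h/∂y = (235.8 − 235.5) / (-210 − 0) = -0.001429
h(245, 360) = 235.5 + (-0.01292)·(245) + (-0.001429)·(360) = 235.5 -3.165 -0.514 = 231.821 m.

231.8 m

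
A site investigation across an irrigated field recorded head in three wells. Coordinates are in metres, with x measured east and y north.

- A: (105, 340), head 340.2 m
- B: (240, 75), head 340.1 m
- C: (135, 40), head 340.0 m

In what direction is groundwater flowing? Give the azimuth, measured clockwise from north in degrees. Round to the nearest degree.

224°

Taking A as reference: B−A = (135, -265, -0.1); C−A = (30, -300, -0.2).
Solve a·Δx + b·Δy = Δh: det = 135·(-300) − 30·(-265) = -32550.
∂h/∂x = [(-0.1)·(-300) − (-0.2)·(-265)] / -32550 = +0.0007066
∂h/∂y = [135·(-0.2) − 30·(-0.1)] / -32550 = +0.0007373
Flow direction (−∇h) has components (-0.0007066 E, -0.0007373 N).
Azimuth = atan2(E, N) = atan2(-0.0007066, -0.0007373) = 223.8° ≈ 224°.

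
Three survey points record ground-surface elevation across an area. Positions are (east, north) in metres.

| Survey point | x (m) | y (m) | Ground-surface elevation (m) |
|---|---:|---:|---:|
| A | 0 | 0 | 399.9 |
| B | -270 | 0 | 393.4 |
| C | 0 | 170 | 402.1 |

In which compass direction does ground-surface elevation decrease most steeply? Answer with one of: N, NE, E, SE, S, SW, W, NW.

∂z/∂x = (393.4 − 399.9) / (-270 − 0) = +0.02407
∂z/∂y = (402.1 − 399.9) / (170 − 0) = +0.01294
Steepest decrease is along −∇f = (-0.02407 E, -0.01294 N) → southwest.

SW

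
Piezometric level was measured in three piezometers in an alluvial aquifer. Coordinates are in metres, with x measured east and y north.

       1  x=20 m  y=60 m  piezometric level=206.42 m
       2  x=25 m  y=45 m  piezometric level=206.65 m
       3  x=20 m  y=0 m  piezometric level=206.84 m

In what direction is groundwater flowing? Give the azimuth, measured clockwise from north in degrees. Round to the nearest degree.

Taking 1 as reference: 2−1 = (5, -15, +0.23); 3−1 = (0, -60, +0.42).
Determinant of the coordinate differences = 5·(-60) − 0·(-15) = -300.
∂h/∂x = [(+0.23)·(-60) − (+0.42)·(-15)] / -300 = +0.02500
∂h/∂y = [5·(+0.42) − 0·(+0.23)] / -300 = -0.007000
Flow direction (−∇h) has components (-0.02500 E, +0.007000 N).
Azimuth = atan2(E, N) = atan2(-0.02500, +0.007000) = 285.6° ≈ 286°.

286°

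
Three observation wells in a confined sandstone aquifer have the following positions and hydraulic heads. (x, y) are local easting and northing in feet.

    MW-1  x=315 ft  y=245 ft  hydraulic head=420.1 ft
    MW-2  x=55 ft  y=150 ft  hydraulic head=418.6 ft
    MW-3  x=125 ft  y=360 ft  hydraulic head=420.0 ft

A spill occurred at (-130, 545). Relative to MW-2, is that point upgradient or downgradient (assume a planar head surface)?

upgradient

Taking MW-1 as reference: MW-2−MW-1 = (-260, -95, -1.5); MW-3−MW-1 = (-190, 115, -0.1).
Determinant of the coordinate differences = (-260)·115 − (-190)·(-95) = -47950.
∂h/∂x = [(-1.5)·115 − (-0.1)·(-95)] / -47950 = +0.003796
∂h/∂y = [(-260)·(-0.1) − (-190)·(-1.5)] / -47950 = +0.005401
Head at (-130, 545) = 420.1 + (+0.003796)·(-445) + (+0.005401)·(300) = 420.03 ft.
That is higher than the 418.6 ft at MW-2, so the point is upgradient.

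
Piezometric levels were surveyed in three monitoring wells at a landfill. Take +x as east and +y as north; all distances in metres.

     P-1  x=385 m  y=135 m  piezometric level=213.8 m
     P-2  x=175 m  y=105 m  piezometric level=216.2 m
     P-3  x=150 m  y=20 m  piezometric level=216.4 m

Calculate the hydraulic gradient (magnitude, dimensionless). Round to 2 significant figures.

0.012

With h = a·x + b·y + c and P-1 as origin, the differences give:
  (-210)·a + (-30)·b = +2.4
  (-235)·a + (-115)·b = +2.6
Eliminate b (×(-115) and ×(-30), subtract): 17100·a = -198.00 → a = ∂h/∂x = -0.01158
Back-substitute: b = ∂h/∂y = +0.001053.
|∇h| = √(-0.01158² + 0.001053²) = 0.01163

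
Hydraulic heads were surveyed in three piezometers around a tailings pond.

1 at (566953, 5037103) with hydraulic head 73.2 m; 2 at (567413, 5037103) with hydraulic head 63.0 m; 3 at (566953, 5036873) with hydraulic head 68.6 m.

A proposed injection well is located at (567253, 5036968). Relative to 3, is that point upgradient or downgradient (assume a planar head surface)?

∂h/∂x = (63.0 − 73.2) / (567413 − 566953) = -0.02217
∂h/∂y = (68.6 − 73.2) / (5036873 − 5037103) = +0.02000
Head at (567253, 5036968) = 73.2 + (-0.02217)·(300) + (+0.02000)·(-135) = 63.85 m.
That is lower than the 68.6 m at 3, so the point is downgradient.

downgradient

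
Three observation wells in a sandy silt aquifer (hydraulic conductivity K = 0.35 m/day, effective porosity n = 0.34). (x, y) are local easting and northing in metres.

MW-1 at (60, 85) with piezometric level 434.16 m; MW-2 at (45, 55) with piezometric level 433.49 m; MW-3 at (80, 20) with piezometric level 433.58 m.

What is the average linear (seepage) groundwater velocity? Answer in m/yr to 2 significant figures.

8.2 m/yr

Differences from MW-1: to MW-2 (Δx, Δy, Δh) = (-15, -30, -0.67); to MW-3 = (20, -65, -0.58).
Solve a·Δx + b·Δy = Δh: det = (-15)·(-65) − 20·(-30) = 1575.
∂h/∂x = [(-0.67)·(-65) − (-0.58)·(-30)] / 1575 = +0.01660
∂h/∂y = [(-15)·(-0.58) − 20·(-0.67)] / 1575 = +0.01403
|∇h| = √(0.01660² + 0.01403²) = 0.02173
Seepage velocity v = K·i/n = 0.35 × 0.02173 / 0.34 = 0.02237 m/day = 8.171 m/yr.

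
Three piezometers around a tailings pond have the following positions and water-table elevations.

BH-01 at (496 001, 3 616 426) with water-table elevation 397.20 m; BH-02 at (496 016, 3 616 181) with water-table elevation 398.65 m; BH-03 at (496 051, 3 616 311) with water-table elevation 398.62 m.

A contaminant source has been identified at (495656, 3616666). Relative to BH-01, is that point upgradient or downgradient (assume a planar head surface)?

Three-point gradient (reference BH-01): Δ to BH-02 = (15, -245, +1.45), Δ to BH-03 = (50, -115, +1.42).
∂h/∂x = +0.01721, ∂h/∂y = -0.004865 (det = 10525).
Head at (495656, 3616666) = 397.20 + (+0.01721)·(-345) + (-0.004865)·(240) = 390.09 m.
That is lower than the 397.20 m at BH-01, so the point is downgradient.

downgradient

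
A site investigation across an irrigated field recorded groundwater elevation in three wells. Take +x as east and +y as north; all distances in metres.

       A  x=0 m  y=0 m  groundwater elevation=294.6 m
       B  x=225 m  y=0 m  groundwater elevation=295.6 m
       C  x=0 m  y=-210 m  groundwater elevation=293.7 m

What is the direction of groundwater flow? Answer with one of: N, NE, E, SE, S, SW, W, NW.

SW

∂h/∂x = (295.6 − 294.6) / (225 − 0) = +0.004444
∂h/∂y = (293.7 − 294.6) / (-210 − 0) = +0.004286
Flow = −∇h = (-0.004444 east, -0.004286 north), which points southwest.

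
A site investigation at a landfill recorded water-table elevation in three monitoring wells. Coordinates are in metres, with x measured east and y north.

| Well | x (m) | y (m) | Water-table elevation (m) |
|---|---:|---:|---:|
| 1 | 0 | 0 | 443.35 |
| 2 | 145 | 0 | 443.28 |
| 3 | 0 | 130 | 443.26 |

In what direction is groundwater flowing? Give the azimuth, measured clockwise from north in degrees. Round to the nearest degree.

∂h/∂x = (443.28 − 443.35) / (145 − 0) = -0.0004828
∂h/∂y = (443.26 − 443.35) / (130 − 0) = -0.0006923
Flow direction (−∇h) has components (+0.0004828 E, +0.0006923 N).
Azimuth = atan2(E, N) = atan2(+0.0004828, +0.0006923) = 34.9° ≈ 035°.

035°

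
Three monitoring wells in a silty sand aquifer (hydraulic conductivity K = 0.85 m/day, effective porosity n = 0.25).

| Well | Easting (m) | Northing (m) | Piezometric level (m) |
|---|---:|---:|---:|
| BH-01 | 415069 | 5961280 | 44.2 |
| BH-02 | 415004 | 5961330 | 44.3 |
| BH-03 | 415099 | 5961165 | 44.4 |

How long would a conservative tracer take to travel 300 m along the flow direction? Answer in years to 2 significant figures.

Differences from BH-01: to BH-02 (Δx, Δy, Δh) = (-65, 50, +0.1); to BH-03 = (30, -115, +0.2).
Solve a·Δx + b·Δy = Δh: det = (-65)·(-115) − 30·50 = 5975.
∂h/∂x = [(+0.1)·(-115) − (+0.2)·50] / 5975 = -0.003598
∂h/∂y = [(-65)·(+0.2) − 30·(+0.1)] / 5975 = -0.002678
|∇h| = √(-0.003598² + -0.002678²) = 0.004485
Seepage velocity v = K·i/n = 0.85 × 0.004485 / 0.25 = 0.01525 m/day.
t = 300 / 0.01525 = 1.967e+04 days = 53.9 years.

54 years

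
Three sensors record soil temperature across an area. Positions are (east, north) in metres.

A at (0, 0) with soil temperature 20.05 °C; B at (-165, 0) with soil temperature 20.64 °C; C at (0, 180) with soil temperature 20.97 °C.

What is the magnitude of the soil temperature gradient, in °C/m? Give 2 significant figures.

∂T/∂x = (20.64 − 20.05) / (-165 − 0) = -0.003576
∂T/∂y = (20.97 − 20.05) / (180 − 0) = +0.005111
|∇f| = √(-0.003576² + 0.005111²) = 0.006238 °C/m

0.0062 °C/m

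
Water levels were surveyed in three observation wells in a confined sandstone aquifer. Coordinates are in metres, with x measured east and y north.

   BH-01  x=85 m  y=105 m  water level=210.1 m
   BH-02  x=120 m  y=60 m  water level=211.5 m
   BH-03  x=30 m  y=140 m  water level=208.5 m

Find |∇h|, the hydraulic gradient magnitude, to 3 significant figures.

0.0249

Differences from BH-01: to BH-02 (Δx, Δy, Δh) = (35, -45, +1.4); to BH-03 = (-55, 35, -1.6).
Determinant of the coordinate differences = 35·35 − (-55)·(-45) = -1250.
∂h/∂x = [(+1.4)·35 − (-1.6)·(-45)] / -1250 = +0.01840
∂h/∂y = [35·(-1.6) − (-55)·(+1.4)] / -1250 = -0.01680
|∇h| = √(0.01840² + -0.01680²) = 0.02492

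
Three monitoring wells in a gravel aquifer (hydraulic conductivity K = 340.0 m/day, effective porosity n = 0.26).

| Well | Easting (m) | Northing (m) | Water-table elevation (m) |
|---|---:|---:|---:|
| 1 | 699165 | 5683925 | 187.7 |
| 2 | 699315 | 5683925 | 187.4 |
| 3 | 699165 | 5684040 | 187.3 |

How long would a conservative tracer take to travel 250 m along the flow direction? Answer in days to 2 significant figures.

48 days

∂h/∂x = (187.4 − 187.7) / (699315 − 699165) = -0.002000
∂h/∂y = (187.3 − 187.7) / (5684040 − 5683925) = -0.003478
|∇h| = √(-0.002000² + -0.003478²) = 0.004012
Seepage velocity v = K·i/n = 340.0 × 0.004012 / 0.26 = 5.246 m/day.
t = 250 / 5.246 = 47.66 days.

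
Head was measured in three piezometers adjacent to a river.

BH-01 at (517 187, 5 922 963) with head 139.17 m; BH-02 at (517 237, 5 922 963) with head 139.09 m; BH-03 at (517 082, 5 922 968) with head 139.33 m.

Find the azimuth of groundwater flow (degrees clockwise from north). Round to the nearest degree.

Differences from BH-01: to BH-02 (Δx, Δy, Δh) = (50, 0, -0.08); to BH-03 = (-105, 5, +0.16).
Determinant of the coordinate differences = 50·5 − (-105)·0 = 250.
∂h/∂x = [(-0.08)·5 − (+0.16)·0] / 250 = -0.001600
∂h/∂y = [50·(+0.16) − (-105)·(-0.08)] / 250 = -0.001600
Flow direction (−∇h) has components (+0.001600 E, +0.001600 N).
Azimuth = atan2(E, N) = atan2(+0.001600, +0.001600) = 45.0° ≈ 045°.

045°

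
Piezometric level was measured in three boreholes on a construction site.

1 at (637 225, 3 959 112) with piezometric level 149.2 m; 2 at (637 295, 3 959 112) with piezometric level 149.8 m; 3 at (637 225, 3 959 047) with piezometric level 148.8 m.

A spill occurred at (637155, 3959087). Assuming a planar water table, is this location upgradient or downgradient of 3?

downgradient

∂h/∂x = (149.8 − 149.2) / (637295 − 637225) = +0.008571
∂h/∂y = (148.8 − 149.2) / (3959047 − 3959112) = +0.006154
Head at (637155, 3959087) = 149.2 + (+0.008571)·(-70) + (+0.006154)·(-25) = 148.45 m.
That is lower than the 148.8 m at 3, so the point is downgradient.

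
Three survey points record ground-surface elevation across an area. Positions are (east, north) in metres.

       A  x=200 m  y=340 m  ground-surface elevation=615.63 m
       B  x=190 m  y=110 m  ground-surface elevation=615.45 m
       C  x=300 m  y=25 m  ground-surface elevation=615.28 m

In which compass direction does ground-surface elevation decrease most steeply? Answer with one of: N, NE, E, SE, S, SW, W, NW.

Taking A as reference: B−A = (-10, -230, -0.18); C−A = (100, -315, -0.35).
Solve a·Δx + b·Δy = Δz: det = (-10)·(-315) − 100·(-230) = 26150.
∂z/∂x = [(-0.18)·(-315) − (-0.35)·(-230)] / 26150 = -0.0009101
∂z/∂y = [(-10)·(-0.35) − 100·(-0.18)] / 26150 = +0.0008222
Steepest decrease is along −∇f = (+0.0009101 E, -0.0008222 N) → southeast.

SE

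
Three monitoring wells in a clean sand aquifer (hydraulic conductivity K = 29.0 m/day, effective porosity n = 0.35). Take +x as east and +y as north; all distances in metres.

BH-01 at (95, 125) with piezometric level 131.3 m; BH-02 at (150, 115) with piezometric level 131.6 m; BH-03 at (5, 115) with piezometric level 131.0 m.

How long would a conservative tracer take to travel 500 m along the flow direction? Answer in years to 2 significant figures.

2.0 years

Taking BH-01 as reference: BH-02−BH-01 = (55, -10, +0.3); BH-03−BH-01 = (-90, -10, -0.3).
Determinant of the coordinate differences = 55·(-10) − (-90)·(-10) = -1450.
∂h/∂x = [(+0.3)·(-10) − (-0.3)·(-10)] / -1450 = +0.004138
∂h/∂y = [55·(-0.3) − (-90)·(+0.3)] / -1450 = -0.007241
|∇h| = √(0.004138² + -0.007241²) = 0.00834
Seepage velocity v = K·i/n = 29.0 × 0.00834 / 0.35 = 0.691 m/day.
t = 500 / 0.691 = 723.6 days = 1.98 years.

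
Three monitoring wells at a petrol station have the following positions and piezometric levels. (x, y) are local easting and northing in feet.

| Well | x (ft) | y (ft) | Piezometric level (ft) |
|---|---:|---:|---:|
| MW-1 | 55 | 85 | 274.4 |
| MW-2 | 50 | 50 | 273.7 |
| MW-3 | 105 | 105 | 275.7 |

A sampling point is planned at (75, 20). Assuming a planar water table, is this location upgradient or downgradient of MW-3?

With h = a·x + b·y + c and MW-1 as origin, the differences give:
  (-5)·a + (-35)·b = -0.7
  50·a + 20·b = +1.3
Eliminate b (×20 and ×(-35), subtract): 1650·a = 31.50 → a = ∂h/∂x = +0.01909
Back-substitute: b = ∂h/∂y = +0.01727.
Head at (75, 20) = 274.4 + (+0.01909)·(20) + (+0.01727)·(-65) = 273.66 ft.
That is lower than the 275.7 ft at MW-3, so the point is downgradient.

downgradient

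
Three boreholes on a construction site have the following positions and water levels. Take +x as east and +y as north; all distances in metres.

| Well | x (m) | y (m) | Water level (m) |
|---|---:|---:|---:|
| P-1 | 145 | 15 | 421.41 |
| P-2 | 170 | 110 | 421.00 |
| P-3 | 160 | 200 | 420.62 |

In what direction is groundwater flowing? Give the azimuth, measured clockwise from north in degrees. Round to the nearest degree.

003°

Taking P-1 as reference: P-2−P-1 = (25, 95, -0.41); P-3−P-1 = (15, 185, -0.79).
Solve a·Δx + b·Δy = Δh: det = 25·185 − 15·95 = 3200.
∂h/∂x = [(-0.41)·185 − (-0.79)·95] / 3200 = -0.0002500
∂h/∂y = [25·(-0.79) − 15·(-0.41)] / 3200 = -0.004250
Flow direction (−∇h) has components (+0.0002500 E, +0.004250 N).
Azimuth = atan2(E, N) = atan2(+0.0002500, +0.004250) = 3.4° ≈ 003°.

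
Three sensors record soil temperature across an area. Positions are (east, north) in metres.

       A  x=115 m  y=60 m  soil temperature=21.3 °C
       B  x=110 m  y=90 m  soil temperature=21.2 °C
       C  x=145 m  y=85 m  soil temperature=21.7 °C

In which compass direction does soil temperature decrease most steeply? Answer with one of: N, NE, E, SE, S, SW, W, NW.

With T = a·x + b·y + c and A as origin, the differences give:
  (-5)·a + 30·b = -0.1
  30·a + 25·b = +0.4
Eliminate b (×25 and ×30, subtract): -1025·a = -14.50 → a = ∂T/∂x = +0.01415
Back-substitute: b = ∂T/∂y = -0.0009756.
Steepest decrease is along −∇f = (-0.01415 E, +0.0009756 N) → west.

W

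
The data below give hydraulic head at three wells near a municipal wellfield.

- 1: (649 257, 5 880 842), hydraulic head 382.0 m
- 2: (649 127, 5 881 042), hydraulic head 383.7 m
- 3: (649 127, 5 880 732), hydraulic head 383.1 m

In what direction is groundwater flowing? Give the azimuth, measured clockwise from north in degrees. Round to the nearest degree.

Differences from 1: to 2 (Δx, Δy, Δh) = (-130, 200, +1.7); to 3 = (-130, -110, +1.1).
Determinant of the coordinate differences = (-130)·(-110) − (-130)·200 = 40300.
∂h/∂x = [(+1.7)·(-110) − (+1.1)·200] / 40300 = -0.01010
∂h/∂y = [(-130)·(+1.1) − (-130)·(+1.7)] / 40300 = +0.001935
Flow direction (−∇h) has components (+0.01010 E, -0.001935 N).
Azimuth = atan2(E, N) = atan2(+0.01010, -0.001935) = 100.8° ≈ 101°.

101°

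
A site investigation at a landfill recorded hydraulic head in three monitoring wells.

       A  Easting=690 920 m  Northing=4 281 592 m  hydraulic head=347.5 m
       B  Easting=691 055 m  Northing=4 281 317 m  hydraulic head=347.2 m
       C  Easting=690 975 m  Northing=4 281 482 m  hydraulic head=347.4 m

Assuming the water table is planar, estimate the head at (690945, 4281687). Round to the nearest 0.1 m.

349.0 m

Taking A as reference: B−A = (135, -275, -0.3); C−A = (55, -110, -0.1).
Solve a·Δx + b·Δy = Δh: det = 135·(-110) − 55·(-275) = 275.
∂h/∂x = [(-0.3)·(-110) − (-0.1)·(-275)] / 275 = +0.02000
∂h/∂y = [135·(-0.1) − 55·(-0.3)] / 275 = +0.01091
h(690945, 4281687) = 347.5 + (+0.02000)·(25) + (+0.01091)·(95) = 347.5 +0.500 +1.036 = 349.036 m.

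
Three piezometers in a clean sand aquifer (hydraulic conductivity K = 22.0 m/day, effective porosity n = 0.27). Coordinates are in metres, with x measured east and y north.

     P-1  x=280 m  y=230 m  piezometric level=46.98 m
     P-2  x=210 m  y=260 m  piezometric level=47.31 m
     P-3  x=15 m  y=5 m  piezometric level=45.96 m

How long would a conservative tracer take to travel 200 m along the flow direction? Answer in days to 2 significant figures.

350 days

Differences from P-1: to P-2 (Δx, Δy, Δh) = (-70, 30, +0.33); to P-3 = (-265, -225, -1.02).
Solve a·Δx + b·Δy = Δh: det = (-70)·(-225) − (-265)·30 = 23700.
∂h/∂x = [(+0.33)·(-225) − (-1.02)·30] / 23700 = -0.001842
∂h/∂y = [(-70)·(-1.02) − (-265)·(+0.33)] / 23700 = +0.006703
|∇h| = √(-0.001842² + 0.006703²) = 0.006951
Seepage velocity v = K·i/n = 22.0 × 0.006951 / 0.27 = 0.5664 m/day.
t = 200 / 0.5664 = 353.1 days.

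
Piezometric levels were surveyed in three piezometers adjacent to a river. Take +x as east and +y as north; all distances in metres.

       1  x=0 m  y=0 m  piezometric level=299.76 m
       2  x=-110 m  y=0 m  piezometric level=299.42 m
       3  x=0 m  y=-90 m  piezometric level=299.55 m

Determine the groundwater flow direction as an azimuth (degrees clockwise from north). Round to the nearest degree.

233°

∂h/∂x = (299.42 − 299.76) / (-110 − 0) = +0.003091
∂h/∂y = (299.55 − 299.76) / (-90 − 0) = +0.002333
Flow direction (−∇h) has components (-0.003091 E, -0.002333 N).
Azimuth = atan2(E, N) = atan2(-0.003091, -0.002333) = 233.0° ≈ 233°.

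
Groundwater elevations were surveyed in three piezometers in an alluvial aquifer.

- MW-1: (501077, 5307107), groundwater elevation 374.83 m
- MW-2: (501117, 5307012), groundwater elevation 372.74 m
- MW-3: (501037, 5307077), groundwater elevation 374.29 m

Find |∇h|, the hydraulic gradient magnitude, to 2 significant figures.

0.021

Taking MW-1 as reference: MW-2−MW-1 = (40, -95, -2.09); MW-3−MW-1 = (-40, -30, -0.54).
Solve a·Δx + b·Δy = Δh: det = 40·(-30) − (-40)·(-95) = -5000.
∂h/∂x = [(-2.09)·(-30) − (-0.54)·(-95)] / -5000 = -0.002280
∂h/∂y = [40·(-0.54) − (-40)·(-2.09)] / -5000 = +0.02104
|∇h| = √(-0.002280² + 0.02104²) = 0.02116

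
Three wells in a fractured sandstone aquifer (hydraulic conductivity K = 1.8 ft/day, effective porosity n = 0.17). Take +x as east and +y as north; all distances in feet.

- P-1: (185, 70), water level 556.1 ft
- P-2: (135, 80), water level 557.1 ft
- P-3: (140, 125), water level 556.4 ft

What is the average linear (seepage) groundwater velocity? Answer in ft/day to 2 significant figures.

Differences from P-1: to P-2 (Δx, Δy, Δh) = (-50, 10, +1.0); to P-3 = (-45, 55, +0.3).
Determinant of the coordinate differences = (-50)·55 − (-45)·10 = -2300.
∂h/∂x = [(+1.0)·55 − (+0.3)·10] / -2300 = -0.02261
∂h/∂y = [(-50)·(+0.3) − (-45)·(+1.0)] / -2300 = -0.01304
|∇h| = √(-0.02261² + -0.01304²) = 0.0261
Seepage velocity v = K·i/n = 1.8 × 0.0261 / 0.17 = 0.2764 ft/day.

0.28 ft/day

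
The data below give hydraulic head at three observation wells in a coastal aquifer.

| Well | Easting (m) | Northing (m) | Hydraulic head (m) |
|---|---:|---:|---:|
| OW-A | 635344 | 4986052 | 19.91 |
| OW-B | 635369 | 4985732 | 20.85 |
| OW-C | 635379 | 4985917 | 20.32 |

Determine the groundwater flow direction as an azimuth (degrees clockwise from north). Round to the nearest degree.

Taking OW-A as reference: OW-B−OW-A = (25, -320, +0.94); OW-C−OW-A = (35, -135, +0.41).
Determinant of the coordinate differences = 25·(-135) − 35·(-320) = 7825.
∂h/∂x = [(+0.94)·(-135) − (+0.41)·(-320)] / 7825 = +0.0005495
∂h/∂y = [25·(+0.41) − 35·(+0.94)] / 7825 = -0.002895
Flow direction (−∇h) has components (-0.0005495 E, +0.002895 N).
Azimuth = atan2(E, N) = atan2(-0.0005495, +0.002895) = 349.3° ≈ 349°.

349°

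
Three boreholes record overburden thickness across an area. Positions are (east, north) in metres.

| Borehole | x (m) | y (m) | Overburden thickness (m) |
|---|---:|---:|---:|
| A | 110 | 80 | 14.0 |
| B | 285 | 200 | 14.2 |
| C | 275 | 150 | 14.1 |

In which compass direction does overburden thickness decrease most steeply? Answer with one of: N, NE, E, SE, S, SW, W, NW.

S

Taking A as reference: B−A = (175, 120, +0.2); C−A = (165, 70, +0.1).
Determinant of the coordinate differences = 175·70 − 165·120 = -7550.
∂d/∂x = [(+0.2)·70 − (+0.1)·120] / -7550 = -0.0002649
∂d/∂y = [175·(+0.1) − 165·(+0.2)] / -7550 = +0.002053
Steepest decrease is along −∇f = (+0.0002649 E, -0.002053 N) → south.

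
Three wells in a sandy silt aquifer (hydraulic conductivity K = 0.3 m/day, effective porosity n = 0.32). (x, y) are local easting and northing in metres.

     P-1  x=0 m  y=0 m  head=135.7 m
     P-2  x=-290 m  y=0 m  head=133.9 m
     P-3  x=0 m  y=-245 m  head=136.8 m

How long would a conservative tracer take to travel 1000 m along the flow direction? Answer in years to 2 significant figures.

380 years

∂h/∂x = (133.9 − 135.7) / (-290 − 0) = +0.006207
∂h/∂y = (136.8 − 135.7) / (-245 − 0) = -0.004490
|∇h| = √(0.006207² + -0.004490²) = 0.007661
Seepage velocity v = K·i/n = 0.3 × 0.007661 / 0.32 = 0.007182 m/day.
t = 1000 / 0.007182 = 1.392e+05 days = 381 years.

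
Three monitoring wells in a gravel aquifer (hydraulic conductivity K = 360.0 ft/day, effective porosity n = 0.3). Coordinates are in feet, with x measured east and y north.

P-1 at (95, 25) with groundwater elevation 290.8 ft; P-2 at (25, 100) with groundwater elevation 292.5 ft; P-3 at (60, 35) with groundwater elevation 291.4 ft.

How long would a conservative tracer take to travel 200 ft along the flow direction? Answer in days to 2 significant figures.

Taking P-1 as reference: P-2−P-1 = (-70, 75, +1.7); P-3−P-1 = (-35, 10, +0.6).
Solve a·Δx + b·Δy = Δh: det = (-70)·10 − (-35)·75 = 1925.
∂h/∂x = [(+1.7)·10 − (+0.6)·75] / 1925 = -0.01455
∂h/∂y = [(-70)·(+0.6) − (-35)·(+1.7)] / 1925 = +0.009091
|∇h| = √(-0.01455² + 0.009091²) = 0.01716
Seepage velocity v = K·i/n = 360.0 × 0.01716 / 0.3 = 20.59 ft/day.
t = 200 / 20.59 = 9.713 days.

9.7 days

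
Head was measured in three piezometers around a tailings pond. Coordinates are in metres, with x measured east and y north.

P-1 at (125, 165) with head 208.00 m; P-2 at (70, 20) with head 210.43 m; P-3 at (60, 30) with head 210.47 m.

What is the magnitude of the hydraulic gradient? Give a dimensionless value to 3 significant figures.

Differences from P-1: to P-2 (Δx, Δy, Δh) = (-55, -145, +2.43); to P-3 = (-65, -135, +2.47).
Solve a·Δx + b·Δy = Δh: det = (-55)·(-135) − (-65)·(-145) = -2000.
∂h/∂x = [(+2.43)·(-135) − (+2.47)·(-145)] / -2000 = -0.01505
∂h/∂y = [(-55)·(+2.47) − (-65)·(+2.43)] / -2000 = -0.01105
|∇h| = √(-0.01505² + -0.01105²) = 0.01867

0.0187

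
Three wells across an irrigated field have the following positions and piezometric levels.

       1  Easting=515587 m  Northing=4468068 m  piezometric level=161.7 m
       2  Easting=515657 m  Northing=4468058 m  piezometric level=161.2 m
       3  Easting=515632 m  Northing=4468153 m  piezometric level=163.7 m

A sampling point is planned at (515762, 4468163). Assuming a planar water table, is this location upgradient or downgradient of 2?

Taking 1 as reference: 2−1 = (70, -10, -0.5); 3−1 = (45, 85, +2.0).
Determinant of the coordinate differences = 70·85 − 45·(-10) = 6400.
∂h/∂x = [(-0.5)·85 − (+2.0)·(-10)] / 6400 = -0.003516
∂h/∂y = [70·(+2.0) − 45·(-0.5)] / 6400 = +0.02539
Head at (515762, 4468163) = 161.7 + (-0.003516)·(175) + (+0.02539)·(95) = 163.50 m.
That is higher than the 161.2 m at 2, so the point is upgradient.

upgradient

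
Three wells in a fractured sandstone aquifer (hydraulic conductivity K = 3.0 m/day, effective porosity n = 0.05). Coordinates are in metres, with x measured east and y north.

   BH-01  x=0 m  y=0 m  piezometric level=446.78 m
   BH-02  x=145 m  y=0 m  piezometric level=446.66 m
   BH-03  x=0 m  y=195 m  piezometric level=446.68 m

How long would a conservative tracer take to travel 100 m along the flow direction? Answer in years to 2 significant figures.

4.7 years

∂h/∂x = (446.66 − 446.78) / (145 − 0) = -0.0008276
∂h/∂y = (446.68 − 446.78) / (195 − 0) = -0.0005128
|∇h| = √(-0.0008276² + -0.0005128²) = 0.0009736
Seepage velocity v = K·i/n = 3.0 × 0.0009736 / 0.05 = 0.05842 m/day.
t = 100 / 0.05842 = 1712 days = 4.69 years.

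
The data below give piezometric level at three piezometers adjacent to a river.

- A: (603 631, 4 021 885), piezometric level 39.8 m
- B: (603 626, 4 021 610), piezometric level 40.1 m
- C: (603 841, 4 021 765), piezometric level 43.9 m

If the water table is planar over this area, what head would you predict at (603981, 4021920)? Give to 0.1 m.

46.3 m

Differences from A: to B (Δx, Δy, Δh) = (-5, -275, +0.3); to C = (210, -120, +4.1).
Determinant of the coordinate differences = (-5)·(-120) − 210·(-275) = 58350.
∂h/∂x = [(+0.3)·(-120) − (+4.1)·(-275)] / 58350 = +0.01871
∂h/∂y = [(-5)·(+4.1) − 210·(+0.3)] / 58350 = -0.001431
h(603981, 4021920) = 39.8 + (+0.01871)·(350) + (-0.001431)·(35) = 39.8 +6.547 -0.050 = 46.297 m.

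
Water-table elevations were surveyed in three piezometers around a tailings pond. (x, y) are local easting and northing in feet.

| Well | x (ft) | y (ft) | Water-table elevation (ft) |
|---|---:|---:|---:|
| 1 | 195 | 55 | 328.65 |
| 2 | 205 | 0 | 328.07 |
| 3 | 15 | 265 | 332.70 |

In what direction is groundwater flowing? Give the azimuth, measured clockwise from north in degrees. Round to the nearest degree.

Taking 1 as reference: 2−1 = (10, -55, -0.58); 3−1 = (-180, 210, +4.05).
Determinant of the coordinate differences = 10·210 − (-180)·(-55) = -7800.
∂h/∂x = [(-0.58)·210 − (+4.05)·(-55)] / -7800 = -0.01294
∂h/∂y = [10·(+4.05) − (-180)·(-0.58)] / -7800 = +0.008192
Flow direction (−∇h) has components (+0.01294 E, -0.008192 N).
Azimuth = atan2(E, N) = atan2(+0.01294, -0.008192) = 122.3° ≈ 122°.

122°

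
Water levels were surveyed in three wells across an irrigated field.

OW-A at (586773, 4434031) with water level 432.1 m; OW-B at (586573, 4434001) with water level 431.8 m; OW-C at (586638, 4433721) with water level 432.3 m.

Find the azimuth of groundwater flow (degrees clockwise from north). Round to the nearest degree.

309°

Differences from OW-A: to OW-B (Δx, Δy, Δh) = (-200, -30, -0.3); to OW-C = (-135, -310, +0.2).
Solve a·Δx + b·Δy = Δh: det = (-200)·(-310) − (-135)·(-30) = 57950.
∂h/∂x = [(-0.3)·(-310) − (+0.2)·(-30)] / 57950 = +0.001708
∂h/∂y = [(-200)·(+0.2) − (-135)·(-0.3)] / 57950 = -0.001389
Flow direction (−∇h) has components (-0.001708 E, +0.001389 N).
Azimuth = atan2(E, N) = atan2(-0.001708, +0.001389) = 309.1° ≈ 309°.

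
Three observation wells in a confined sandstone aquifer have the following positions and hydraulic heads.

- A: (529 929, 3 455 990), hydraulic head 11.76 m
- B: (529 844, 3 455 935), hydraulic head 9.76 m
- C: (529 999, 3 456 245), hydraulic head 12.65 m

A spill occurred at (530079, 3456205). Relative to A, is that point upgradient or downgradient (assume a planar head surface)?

With h = a·x + b·y + c and A as origin, the differences give:
  (-85)·a + (-55)·b = -2.00
  70·a + 255·b = +0.89
Eliminate b (×255 and ×(-55), subtract): -17825·a = -461.050 → a = ∂h/∂x = +0.02587
Back-substitute: b = ∂h/∂y = -0.003610.
Head at (530079, 3456205) = 11.76 + (+0.02587)·(150) + (-0.003610)·(215) = 14.86 m.
That is higher than the 11.76 m at A, so the point is upgradient.

upgradient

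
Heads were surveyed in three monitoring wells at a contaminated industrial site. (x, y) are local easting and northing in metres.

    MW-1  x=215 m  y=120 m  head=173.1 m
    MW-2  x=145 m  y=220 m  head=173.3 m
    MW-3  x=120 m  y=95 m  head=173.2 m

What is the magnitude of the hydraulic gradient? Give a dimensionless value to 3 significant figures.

0.00171

Taking MW-1 as reference: MW-2−MW-1 = (-70, 100, +0.2); MW-3−MW-1 = (-95, -25, +0.1).
Determinant of the coordinate differences = (-70)·(-25) − (-95)·100 = 11250.
∂h/∂x = [(+0.2)·(-25) − (+0.1)·100] / 11250 = -0.001333
∂h/∂y = [(-70)·(+0.1) − (-95)·(+0.2)] / 11250 = +0.001067
|∇h| = √(-0.001333² + 0.001067²) = 0.001707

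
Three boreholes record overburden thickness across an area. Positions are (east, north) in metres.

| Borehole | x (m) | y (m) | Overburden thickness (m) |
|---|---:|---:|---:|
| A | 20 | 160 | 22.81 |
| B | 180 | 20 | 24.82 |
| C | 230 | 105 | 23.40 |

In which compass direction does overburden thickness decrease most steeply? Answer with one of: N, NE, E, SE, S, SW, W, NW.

N

Differences from A: to B (Δx, Δy, Δh) = (160, -140, +2.01); to C = (210, -55, +0.59).
Determinant of the coordinate differences = 160·(-55) − 210·(-140) = 20600.
∂d/∂x = [(+2.01)·(-55) − (+0.59)·(-140)] / 20600 = -0.001357
∂d/∂y = [160·(+0.59) − 210·(+2.01)] / 20600 = -0.01591
Steepest decrease is along −∇f = (+0.001357 E, +0.01591 N) → north.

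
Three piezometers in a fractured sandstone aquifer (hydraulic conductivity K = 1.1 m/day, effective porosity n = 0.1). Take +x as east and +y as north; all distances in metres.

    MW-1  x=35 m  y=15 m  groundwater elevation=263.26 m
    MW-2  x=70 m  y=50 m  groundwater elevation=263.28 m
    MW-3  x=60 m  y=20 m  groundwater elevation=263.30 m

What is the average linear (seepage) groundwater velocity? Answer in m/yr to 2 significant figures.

9.1 m/yr

With h = a·x + b·y + c and MW-1 as origin, the differences give:
  35·a + 35·b = +0.02
  25·a + 5·b = +0.04
Eliminate b (×5 and ×35, subtract): -700·a = -1.300 → a = ∂h/∂x = +0.001857
Back-substitute: b = ∂h/∂y = -0.001286.
|∇h| = √(0.001857² + -0.001286²) = 0.002259
Seepage velocity v = K·i/n = 1.1 × 0.002259 / 0.1 = 0.02485 m/day = 9.076 m/yr.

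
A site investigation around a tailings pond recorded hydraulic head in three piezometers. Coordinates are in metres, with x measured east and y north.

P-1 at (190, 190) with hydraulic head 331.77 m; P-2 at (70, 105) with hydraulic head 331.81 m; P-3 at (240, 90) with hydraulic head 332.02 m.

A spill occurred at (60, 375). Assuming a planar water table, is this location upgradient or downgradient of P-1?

downgradient

Taking P-1 as reference: P-2−P-1 = (-120, -85, +0.04); P-3−P-1 = (50, -100, +0.25).
Determinant of the coordinate differences = (-120)·(-100) − 50·(-85) = 16250.
∂h/∂x = [(+0.04)·(-100) − (+0.25)·(-85)] / 16250 = +0.001062
∂h/∂y = [(-120)·(+0.25) − 50·(+0.04)] / 16250 = -0.001969
Head at (60, 375) = 331.77 + (+0.001062)·(-130) + (-0.001969)·(185) = 331.27 m.
That is lower than the 331.77 m at P-1, so the point is downgradient.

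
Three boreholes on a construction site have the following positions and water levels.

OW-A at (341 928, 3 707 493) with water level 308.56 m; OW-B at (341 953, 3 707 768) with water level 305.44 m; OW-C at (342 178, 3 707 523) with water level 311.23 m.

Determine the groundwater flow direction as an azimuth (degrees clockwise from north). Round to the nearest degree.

316°

Taking OW-A as reference: OW-B−OW-A = (25, 275, -3.12); OW-C−OW-A = (250, 30, +2.67).
Determinant of the coordinate differences = 25·30 − 250·275 = -68000.
∂h/∂x = [(-3.12)·30 − (+2.67)·275] / -68000 = +0.01217
∂h/∂y = [25·(+2.67) − 250·(-3.12)] / -68000 = -0.01245
Flow direction (−∇h) has components (-0.01217 E, +0.01245 N).
Azimuth = atan2(E, N) = atan2(-0.01217, +0.01245) = 315.6° ≈ 316°.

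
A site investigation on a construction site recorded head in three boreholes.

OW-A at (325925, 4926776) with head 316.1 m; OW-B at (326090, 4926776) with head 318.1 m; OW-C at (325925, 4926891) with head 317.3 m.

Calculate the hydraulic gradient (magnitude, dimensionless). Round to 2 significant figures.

∂h/∂x = (318.1 − 316.1) / (326090 − 325925) = +0.01212
∂h/∂y = (317.3 − 316.1) / (4926891 − 4926776) = +0.01043
|∇h| = √(0.01212² + 0.01043²) = 0.01599

0.016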